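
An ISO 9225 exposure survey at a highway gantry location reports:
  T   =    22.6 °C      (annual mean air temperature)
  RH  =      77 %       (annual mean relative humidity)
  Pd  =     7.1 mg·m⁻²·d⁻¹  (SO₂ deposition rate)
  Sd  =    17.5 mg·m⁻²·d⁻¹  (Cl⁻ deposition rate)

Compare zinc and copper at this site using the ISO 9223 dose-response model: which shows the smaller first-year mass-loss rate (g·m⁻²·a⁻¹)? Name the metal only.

zinc: temperature factor f = -0.071·(12.6) = -0.8946
  SO₂ term: 0.0129·7.1^0.44·exp(0.046·77-0.8946) = 0.4314
  Sd branch = 0.0175·Sd^0.57·e^(0.008·RH+0.085·T) = 1.131 μm/a
  r_corr = 0.4314 + 1.131 = 1.562 μm/a
  mass loss = 1.562 μm/a × 7.14 g/cm³ = 11.15 g·m⁻²·a⁻¹
copper: f(T) = -0.080·(T−10) [T>10 °C] = -1.0080
  Pd branch = 0.0053·Pd^0.26·e^(0.059·RH+f) = 0.3026 μm/a
  Sd branch = 0.01025·Sd^0.27·e^(0.036·RH+0.049·T) = 1.074 μm/a
  sum: 0.3026 + 1.074 → r_corr = 1.377 μm/a
  mass loss = 1.377 μm/a × 8.96 g/cm³ = 12.34 g·m⁻²·a⁻¹
Ordering by g·m⁻²·a⁻¹: copper (12.3) > zinc (11.2)

zinc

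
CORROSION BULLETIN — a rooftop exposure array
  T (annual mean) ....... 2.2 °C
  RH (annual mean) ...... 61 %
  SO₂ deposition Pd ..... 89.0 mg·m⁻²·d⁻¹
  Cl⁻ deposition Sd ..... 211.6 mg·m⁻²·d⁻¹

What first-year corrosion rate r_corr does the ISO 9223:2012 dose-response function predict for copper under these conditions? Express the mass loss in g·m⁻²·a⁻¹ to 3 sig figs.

r_corr = 5.99 g·m⁻²·a⁻¹

copper: f(T) = +0.126·(T−10) [T≤10 °C] = -0.9828
  SO₂ term: 0.0053·89.0^0.26·exp(0.059·61-0.9828) = 0.233
  Cl⁻ term: 0.01025·211.6^0.27·exp(0.036·61+0.049·2.2) = 0.4357
  r_corr = 0.233 + 0.4357 = 0.6686 μm/a
Convert to mass loss: 0.6686 μm/a × 8.96 g/cm³ = 5.991 g·m⁻²·a⁻¹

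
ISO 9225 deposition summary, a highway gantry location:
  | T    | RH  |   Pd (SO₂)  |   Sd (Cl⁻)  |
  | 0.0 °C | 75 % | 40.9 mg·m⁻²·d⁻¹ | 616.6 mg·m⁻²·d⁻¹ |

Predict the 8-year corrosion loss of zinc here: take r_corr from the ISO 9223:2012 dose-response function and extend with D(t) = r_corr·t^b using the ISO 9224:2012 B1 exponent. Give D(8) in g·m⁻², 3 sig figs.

D(8) = 103 g·m⁻²

zinc: f(T) = +0.038·(T−10) [T≤10 °C] = -0.3800
  SO₂ term: 0.0129·40.9^0.44·exp(0.046·75-0.3800) = 1.422
  Cl⁻ term: 0.0175·616.6^0.57·exp(0.008·75+0.085·0.0) = 1.241
  sum: 1.422 + 1.241 → r_corr = 2.664 μm/a
Power-law: D(8) = r_corr · 8^0.813
  D(8) = 2.664 × 8^0.813 = 2.664 × 5.423 = 14.45 μm
  Mass loss = 14.45 μm × 7.14 g/cm³ = 103.1 g·m⁻²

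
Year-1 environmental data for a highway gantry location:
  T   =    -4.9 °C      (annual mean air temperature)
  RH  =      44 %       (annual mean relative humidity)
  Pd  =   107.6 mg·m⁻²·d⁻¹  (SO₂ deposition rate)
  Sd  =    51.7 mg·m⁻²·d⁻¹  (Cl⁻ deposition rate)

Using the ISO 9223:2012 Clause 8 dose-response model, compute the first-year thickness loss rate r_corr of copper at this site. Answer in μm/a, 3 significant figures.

copper: temperature factor f = +0.126·(-14.9) = -1.8774
  SO₂ term: 0.0053·107.6^0.26·exp(0.059·44-1.8774) = 0.0367
  Cl⁻ term: 0.01025·51.7^0.27·exp(0.036·44+0.049·-4.9) = 0.114
  r_corr = 0.0367 + 0.114 = 0.1507 μm/a

r_corr = 0.151 μm/a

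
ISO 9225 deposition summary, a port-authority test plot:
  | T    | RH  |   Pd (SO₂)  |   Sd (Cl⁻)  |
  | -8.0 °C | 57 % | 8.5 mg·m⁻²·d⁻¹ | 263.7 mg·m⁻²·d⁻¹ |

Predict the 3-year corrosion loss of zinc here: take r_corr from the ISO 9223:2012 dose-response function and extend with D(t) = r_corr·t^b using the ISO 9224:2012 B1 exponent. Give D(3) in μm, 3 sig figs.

zinc: T≤10 °C ⇒ hinge +0.038·(-8.0−10) = -0.6840
  sulphur-dioxide contribution → 0.2297 μm/a
  chloride contribution → 0.3356 μm/a
  total first-year rate 0.5653 μm/a
Long-term exponent b (ISO 9224 Table 2, B1) = 0.813
  D(3) = 0.5653 × 3^0.813 = 0.5653 × 2.443 = 1.381 μm

D(3) = 1.38 μm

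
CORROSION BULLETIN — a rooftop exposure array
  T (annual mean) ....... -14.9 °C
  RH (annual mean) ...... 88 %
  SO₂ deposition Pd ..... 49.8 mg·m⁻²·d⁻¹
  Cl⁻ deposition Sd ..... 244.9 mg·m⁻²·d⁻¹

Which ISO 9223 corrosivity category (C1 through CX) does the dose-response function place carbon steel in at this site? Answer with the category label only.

carbon steel: temperature factor f = +0.150·(-24.9) = -3.7350
  SO₂ term: 1.77·49.8^0.52·exp(0.02·88-3.7350) = 1.874
  Sd branch = 0.102·Sd^0.62·e^(0.033·RH+0.04·T) = 31.05 μm/a
  sum: 1.874 + 31.05 → r_corr = 32.93 μm/a
Category bounds: 25…50 μm/a bracket r_corr ⇒ C3

C3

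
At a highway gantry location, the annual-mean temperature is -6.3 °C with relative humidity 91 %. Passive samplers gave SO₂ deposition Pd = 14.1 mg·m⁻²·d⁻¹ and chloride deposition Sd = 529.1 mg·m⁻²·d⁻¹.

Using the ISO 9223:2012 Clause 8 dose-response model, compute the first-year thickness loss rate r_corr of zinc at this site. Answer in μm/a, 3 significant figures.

zinc: T≤10 °C ⇒ hinge +0.038·(-6.3−10) = -0.6194
  SO₂ term: 0.0129·14.1^0.44·exp(0.046·91-0.6194) = 1.463
  Sd branch = 0.0175·Sd^0.57·e^(0.008·RH+0.085·T) = 0.7569 μm/a
  sum: 1.463 + 0.7569 → r_corr = 2.22 μm/a

r_corr = 2.22 μm/a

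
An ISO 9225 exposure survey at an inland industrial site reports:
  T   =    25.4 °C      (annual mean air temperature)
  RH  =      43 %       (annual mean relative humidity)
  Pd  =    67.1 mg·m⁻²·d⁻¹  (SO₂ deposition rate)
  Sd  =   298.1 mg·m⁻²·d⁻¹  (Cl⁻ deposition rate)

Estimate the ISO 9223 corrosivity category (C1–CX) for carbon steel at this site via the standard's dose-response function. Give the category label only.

carbon steel: f(T) = -0.054·(T−10) [T>10 °C] = -0.8316
  sulphur-dioxide contribution → 16.23 μm/a
  chloride contribution → 39.83 μm/a
  total first-year rate 56.06 μm/a
56.1 μm/a falls in (50, 80] for carbon steel → category C4

C4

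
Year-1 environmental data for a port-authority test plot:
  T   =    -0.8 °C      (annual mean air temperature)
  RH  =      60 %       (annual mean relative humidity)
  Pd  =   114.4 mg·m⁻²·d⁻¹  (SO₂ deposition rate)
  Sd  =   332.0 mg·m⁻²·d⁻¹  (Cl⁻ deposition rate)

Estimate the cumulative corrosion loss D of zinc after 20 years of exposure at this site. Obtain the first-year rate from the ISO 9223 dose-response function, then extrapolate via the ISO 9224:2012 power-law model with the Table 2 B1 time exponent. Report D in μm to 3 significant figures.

zinc: temperature factor f = +0.038·(-10.8) = -0.4104
  SO₂ term: 0.0129·114.4^0.44·exp(0.046·60-0.4104) = 1.088
  Sd branch = 0.0175·Sd^0.57·e^(0.008·RH+0.085·T) = 0.7228 μm/a
  sum: 1.088 + 0.7228 → r_corr = 1.811 μm/a
ISO 9224: D(t) = r_corr · t^b with b = 0.813 (zinc, B1)
  D(20) = 1.811 × 20^0.813 = 1.811 × 11.42 = 20.69 μm

D(20) = 20.7 μm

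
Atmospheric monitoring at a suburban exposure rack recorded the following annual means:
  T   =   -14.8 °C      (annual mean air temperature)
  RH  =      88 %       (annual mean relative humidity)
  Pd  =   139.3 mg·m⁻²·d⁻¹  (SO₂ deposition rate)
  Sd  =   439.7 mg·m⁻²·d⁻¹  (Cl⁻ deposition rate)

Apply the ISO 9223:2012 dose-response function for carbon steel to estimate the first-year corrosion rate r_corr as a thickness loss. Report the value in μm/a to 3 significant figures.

r_corr = 48.1 μm/a

carbon steel: f(T) = +0.150·(T−10) [T≤10 °C] = -3.7200
  SO₂ term: 1.77·139.3^0.52·exp(0.02·88-3.7200) = 3.248
  Sd branch = 0.102·Sd^0.62·e^(0.033·RH+0.04·T) = 44.82 μm/a
  sum: 3.248 + 44.82 → r_corr = 48.07 μm/a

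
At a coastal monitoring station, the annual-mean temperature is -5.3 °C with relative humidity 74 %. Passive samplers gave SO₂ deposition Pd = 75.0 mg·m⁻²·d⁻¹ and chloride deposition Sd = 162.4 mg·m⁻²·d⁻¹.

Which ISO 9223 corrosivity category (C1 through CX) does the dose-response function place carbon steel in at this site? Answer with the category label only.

carbon steel: f(T) = +0.150·(T−10) [T≤10 °C] = -2.2950
  sulphur-dioxide contribution → 7.397 μm/a
  chloride contribution → 22.27 μm/a
  ⇒ r_corr(carbon steel) = 29.66 μm/a
Category bounds: 25…50 μm/a bracket r_corr ⇒ C3

C3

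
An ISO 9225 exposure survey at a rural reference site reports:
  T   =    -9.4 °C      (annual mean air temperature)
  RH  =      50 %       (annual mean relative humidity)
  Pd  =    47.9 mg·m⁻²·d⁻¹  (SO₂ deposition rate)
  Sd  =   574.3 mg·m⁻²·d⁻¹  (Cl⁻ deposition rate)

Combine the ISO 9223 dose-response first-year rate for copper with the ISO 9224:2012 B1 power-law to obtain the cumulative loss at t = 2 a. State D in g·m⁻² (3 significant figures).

copper: f(T) = +0.126·(T−10) [T≤10 °C] = -2.4444
  SO₂ term: 0.0053·47.9^0.26·exp(0.059·50-2.4444) = 0.02403
  Sd branch = 0.01025·Sd^0.27·e^(0.036·RH+0.049·T) = 0.2175 μm/a
  r_corr = 0.02403 + 0.2175 = 0.2415 μm/a
Long-term exponent b (ISO 9224 Table 2, B1) = 0.667
  D(2) = 0.2415 × 2^0.667 = 0.2415 × 1.588 = 0.3834 μm
  Mass loss = 0.3834 μm × 8.96 g/cm³ = 3.436 g·m⁻²

D(2) = 3.44 g·m⁻²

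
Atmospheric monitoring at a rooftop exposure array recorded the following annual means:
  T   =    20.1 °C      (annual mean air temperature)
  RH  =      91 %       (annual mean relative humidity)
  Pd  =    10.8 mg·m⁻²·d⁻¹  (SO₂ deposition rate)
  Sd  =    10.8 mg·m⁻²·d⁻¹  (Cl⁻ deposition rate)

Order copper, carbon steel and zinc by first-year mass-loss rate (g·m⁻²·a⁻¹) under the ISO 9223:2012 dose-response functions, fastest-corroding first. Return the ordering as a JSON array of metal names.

["carbon steel", "copper", "zinc"]

copper: f(T) = -0.080·(T−10) [T>10 °C] = -0.8080
  sulphur-dioxide contribution → 0.9414 μm/a
  chloride contribution → 1.381 μm/a
  total first-year rate 2.323 μm/a
  mass loss = 2.323 μm/a × 8.96 g/cm³ = 20.81 g·m⁻²·a⁻¹
carbon steel: f(T) = -0.054·(T−10) [T>10 °C] = -0.5454
  sulphur-dioxide contribution → 21.82 μm/a
  chloride contribution → 20.08 μm/a
  ⇒ r_corr(carbon steel) = 41.9 μm/a
  mass loss = 41.9 μm/a × 7.85 g/cm³ = 328.9 g·m⁻²·a⁻¹
zinc: T>10 °C ⇒ hinge -0.071·(20.1−10) = -0.7171
  sulphur-dioxide contribution → 1.18 μm/a
  chloride contribution → 0.7767 μm/a
  ⇒ r_corr(zinc) = 1.957 μm/a
  mass loss = 1.957 μm/a × 7.14 g/cm³ = 13.97 g·m⁻²·a⁻¹
Ordering by g·m⁻²·a⁻¹: carbon steel (329) > copper (20.8) > zinc (14)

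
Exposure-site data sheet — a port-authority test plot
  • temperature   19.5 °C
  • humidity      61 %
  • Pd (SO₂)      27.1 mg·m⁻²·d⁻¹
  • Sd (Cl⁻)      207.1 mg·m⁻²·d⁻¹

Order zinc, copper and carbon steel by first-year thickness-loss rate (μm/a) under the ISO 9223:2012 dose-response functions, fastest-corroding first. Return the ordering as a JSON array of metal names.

["carbon steel", "zinc", "copper"]

zinc: f(T) = -0.071·(T−10) [T>10 °C] = -0.6745
  sulphur-dioxide contribution → 0.4643 μm/a
  chloride contribution → 3.126 μm/a
  ⇒ r_corr(zinc) = 3.591 μm/a
copper: f(T) = -0.080·(T−10) [T>10 °C] = -0.7600
  sulphur-dioxide contribution → 0.2137 μm/a
  chloride contribution → 1.011 μm/a
  ⇒ r_corr(copper) = 1.225 μm/a
carbon steel: temperature factor f = -0.054·(9.5) = -0.5130
  sulphur-dioxide contribution → 19.96 μm/a
  chloride contribution → 45.46 μm/a
  total first-year rate 65.42 μm/a
Ordering by μm/a: carbon steel (65.4) > zinc (3.59) > copper (1.22)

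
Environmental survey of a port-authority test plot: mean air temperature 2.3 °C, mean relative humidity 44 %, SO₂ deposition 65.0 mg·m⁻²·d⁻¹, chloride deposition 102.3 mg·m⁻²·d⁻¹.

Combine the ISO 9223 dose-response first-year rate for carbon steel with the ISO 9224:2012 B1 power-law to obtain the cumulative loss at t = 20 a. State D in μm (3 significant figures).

D(20) = 96.8 μm

carbon steel: temperature factor f = +0.150·(-7.7) = -1.1550
  sulphur-dioxide contribution → 11.78 μm/a
  chloride contribution → 8.419 μm/a
  ⇒ r_corr(carbon steel) = 20.2 μm/a
Power-law: D(20) = r_corr · 20^0.523
  D(20) = 20.2 × 20^0.523 = 20.2 × 4.791 = 96.79 μm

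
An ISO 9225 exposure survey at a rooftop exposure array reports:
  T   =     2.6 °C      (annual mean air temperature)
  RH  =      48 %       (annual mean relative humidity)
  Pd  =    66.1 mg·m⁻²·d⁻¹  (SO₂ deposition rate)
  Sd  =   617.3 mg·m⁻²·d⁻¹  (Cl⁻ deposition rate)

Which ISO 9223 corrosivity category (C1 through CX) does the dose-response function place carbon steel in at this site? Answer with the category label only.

carbon steel: T≤10 °C ⇒ hinge +0.150·(2.6−10) = -1.1100
  Pd branch = 1.77·Pd^0.52·e^(0.02·RH+f) = 13.47 μm/a
  Sd branch = 0.102·Sd^0.62·e^(0.033·RH+0.04·T) = 29.63 μm/a
  sum: 13.47 + 29.63 → r_corr = 43.1 μm/a
ISO 9223 Table 2 (carbon steel): 25 < 43.1 ≤ 50 μm/a ⇒ C3

C3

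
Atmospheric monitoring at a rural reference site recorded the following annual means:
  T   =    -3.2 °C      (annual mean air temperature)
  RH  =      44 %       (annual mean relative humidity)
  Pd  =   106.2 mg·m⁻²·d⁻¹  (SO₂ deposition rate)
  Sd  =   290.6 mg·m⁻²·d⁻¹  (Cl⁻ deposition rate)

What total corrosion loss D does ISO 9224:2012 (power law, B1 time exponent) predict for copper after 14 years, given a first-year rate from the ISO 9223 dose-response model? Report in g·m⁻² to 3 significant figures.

copper: f(T) = +0.126·(T−10) [T≤10 °C] = -1.6632
  sulphur-dioxide contribution → 0.04531 μm/a
  chloride contribution → 0.1975 μm/a
  ⇒ r_corr(copper) = 0.2428 μm/a
Long-term exponent b (ISO 9224 Table 2, B1) = 0.667
  D(14) = 0.2428 × 14^0.667 = 0.2428 × 5.814 = 1.412 μm
  Mass loss = 1.412 μm × 8.96 g/cm³ = 12.65 g·m⁻²

D(14) = 12.7 g·m⁻²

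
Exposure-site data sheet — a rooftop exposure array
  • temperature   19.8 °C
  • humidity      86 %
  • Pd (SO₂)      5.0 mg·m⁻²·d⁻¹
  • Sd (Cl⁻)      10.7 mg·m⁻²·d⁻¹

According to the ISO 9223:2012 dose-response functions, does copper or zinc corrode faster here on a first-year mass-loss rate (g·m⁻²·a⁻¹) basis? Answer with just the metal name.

copper

copper: T>10 °C ⇒ hinge -0.080·(19.8−10) = -0.7840
  sulphur-dioxide contribution → 0.5877 μm/a
  chloride contribution → 1.134 μm/a
  ⇒ r_corr(copper) = 1.722 μm/a
  mass loss = 1.722 μm/a × 8.96 g/cm³ = 15.43 g·m⁻²·a⁻¹
zinc: f(T) = -0.071·(T−10) [T>10 °C] = -0.6958
  sulphur-dioxide contribution → 0.6824 μm/a
  chloride contribution → 0.7236 μm/a
  ⇒ r_corr(zinc) = 1.406 μm/a
  mass loss = 1.406 μm/a × 7.14 g/cm³ = 10.04 g·m⁻²·a⁻¹
Ordering by g·m⁻²·a⁻¹: copper (15.4) > zinc (10)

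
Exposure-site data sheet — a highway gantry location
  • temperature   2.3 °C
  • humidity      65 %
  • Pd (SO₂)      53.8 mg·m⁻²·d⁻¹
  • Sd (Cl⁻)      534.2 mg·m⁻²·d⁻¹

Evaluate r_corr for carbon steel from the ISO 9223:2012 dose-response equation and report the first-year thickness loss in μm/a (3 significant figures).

r_corr = 63.2 μm/a

carbon steel: temperature factor f = +0.150·(-7.7) = -1.1550
  Pd branch = 1.77·Pd^0.52·e^(0.02·RH+f) = 16.25 μm/a
  Sd branch = 0.102·Sd^0.62·e^(0.033·RH+0.04·T) = 46.91 μm/a
  r_corr = 16.25 + 46.91 = 63.17 μm/a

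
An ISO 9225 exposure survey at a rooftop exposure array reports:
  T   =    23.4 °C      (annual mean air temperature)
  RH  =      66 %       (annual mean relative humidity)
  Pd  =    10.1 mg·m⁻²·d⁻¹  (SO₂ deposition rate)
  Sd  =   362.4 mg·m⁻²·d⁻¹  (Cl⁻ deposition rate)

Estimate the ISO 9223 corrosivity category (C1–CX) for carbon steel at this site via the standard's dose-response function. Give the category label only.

carbon steel: f(T) = -0.054·(T−10) [T>10 °C] = -0.7236
  Pd branch = 1.77·Pd^0.52·e^(0.02·RH+f) = 10.7 μm/a
  Sd branch = 0.102·Sd^0.62·e^(0.033·RH+0.04·T) = 88.65 μm/a
  sum: 10.7 + 88.65 → r_corr = 99.35 μm/a
ISO 9223 Table 2 (carbon steel): 80 < 99.3 ≤ 200 μm/a ⇒ C5

C5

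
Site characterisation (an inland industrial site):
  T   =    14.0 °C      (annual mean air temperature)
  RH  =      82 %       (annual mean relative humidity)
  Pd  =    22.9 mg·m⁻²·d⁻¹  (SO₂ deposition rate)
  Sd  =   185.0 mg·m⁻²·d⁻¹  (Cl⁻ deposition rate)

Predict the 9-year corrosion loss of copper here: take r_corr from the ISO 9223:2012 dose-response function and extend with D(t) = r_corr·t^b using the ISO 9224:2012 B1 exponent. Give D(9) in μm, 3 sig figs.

D(9) = 11.7 μm

copper: f(T) = -0.080·(T−10) [T>10 °C] = -0.3200
  SO₂ term: 0.0053·22.9^0.26·exp(0.059·82-0.3200) = 1.096
  Cl⁻ term: 0.01025·185.0^0.27·exp(0.036·82+0.049·14.0) = 1.595
  sum: 1.096 + 1.595 → r_corr = 2.692 μm/a
ISO 9224: D(t) = r_corr · t^b with b = 0.667 (copper, B1)
  D(9) = 2.692 × 9^0.667 = 2.692 × 4.33 = 11.65 μm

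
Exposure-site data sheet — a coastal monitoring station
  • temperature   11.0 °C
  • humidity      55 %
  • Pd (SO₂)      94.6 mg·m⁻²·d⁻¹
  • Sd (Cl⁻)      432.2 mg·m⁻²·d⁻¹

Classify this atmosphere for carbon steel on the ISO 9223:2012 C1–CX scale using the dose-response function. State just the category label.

C5

carbon steel: T>10 °C ⇒ hinge -0.054·(11.0−10) = -0.0540
  sulphur-dioxide contribution → 53.67 μm/a
  chloride contribution → 41.89 μm/a
  ⇒ r_corr(carbon steel) = 95.55 μm/a
95.6 μm/a falls in (80, 200] for carbon steel → category C5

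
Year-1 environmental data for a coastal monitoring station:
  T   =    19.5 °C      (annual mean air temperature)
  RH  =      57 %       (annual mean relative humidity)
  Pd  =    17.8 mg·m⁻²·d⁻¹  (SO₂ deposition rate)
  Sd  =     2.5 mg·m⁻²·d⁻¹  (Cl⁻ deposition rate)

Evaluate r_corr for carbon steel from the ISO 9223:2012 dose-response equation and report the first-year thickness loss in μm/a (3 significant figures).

carbon steel: T>10 °C ⇒ hinge -0.054·(19.5−10) = -0.5130
  Pd branch = 1.77·Pd^0.52·e^(0.02·RH+f) = 14.81 μm/a
  Sd branch = 0.102·Sd^0.62·e^(0.033·RH+0.04·T) = 2.576 μm/a
  r_corr = 14.81 + 2.576 = 17.38 μm/a

r_corr = 17.4 μm/a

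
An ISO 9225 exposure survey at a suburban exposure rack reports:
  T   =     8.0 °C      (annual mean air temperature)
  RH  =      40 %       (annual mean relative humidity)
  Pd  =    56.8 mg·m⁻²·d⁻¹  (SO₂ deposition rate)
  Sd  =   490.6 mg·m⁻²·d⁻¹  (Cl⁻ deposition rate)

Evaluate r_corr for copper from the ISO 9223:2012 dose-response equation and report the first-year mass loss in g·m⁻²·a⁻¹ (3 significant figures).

copper: T≤10 °C ⇒ hinge +0.126·(8.0−10) = -0.2520
  sulphur-dioxide contribution → 0.1247 μm/a
  chloride contribution → 0.3411 μm/a
  ⇒ r_corr(copper) = 0.4658 μm/a
Convert to mass loss: 0.4658 μm/a × 8.96 g/cm³ = 4.173 g·m⁻²·a⁻¹

r_corr = 4.17 g·m⁻²·a⁻¹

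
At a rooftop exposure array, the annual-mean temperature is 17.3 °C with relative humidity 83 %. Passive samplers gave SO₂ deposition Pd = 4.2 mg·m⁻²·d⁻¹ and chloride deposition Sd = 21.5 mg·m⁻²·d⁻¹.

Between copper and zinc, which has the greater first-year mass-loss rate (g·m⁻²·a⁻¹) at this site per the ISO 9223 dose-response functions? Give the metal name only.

copper: f(T) = -0.080·(T−10) [T>10 °C] = -0.5840
  sulphur-dioxide contribution → 0.5747 μm/a
  chloride contribution → 1.087 μm/a
  ⇒ r_corr(copper) = 1.662 μm/a
  mass loss = 1.662 μm/a × 8.96 g/cm³ = 14.89 g·m⁻²·a⁻¹
zinc: f(T) = -0.071·(T−10) [T>10 °C] = -0.5183
  sulphur-dioxide contribution → 0.6574 μm/a
  chloride contribution → 0.8502 μm/a
  total first-year rate 1.508 μm/a
  mass loss = 1.508 μm/a × 7.14 g/cm³ = 10.76 g·m⁻²·a⁻¹
Ordering by g·m⁻²·a⁻¹: copper (14.9) > zinc (10.8)

copper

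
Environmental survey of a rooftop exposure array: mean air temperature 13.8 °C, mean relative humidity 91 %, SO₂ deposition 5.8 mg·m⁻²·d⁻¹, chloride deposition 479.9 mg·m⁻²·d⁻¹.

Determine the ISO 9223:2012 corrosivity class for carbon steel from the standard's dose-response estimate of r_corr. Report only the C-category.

carbon steel: temperature factor f = -0.054·(3.8) = -0.2052
  SO₂ term: 1.77·5.8^0.52·exp(0.02·91-0.2052) = 22.19
  Cl⁻ term: 0.102·479.9^0.62·exp(0.033·91+0.04·13.8) = 164
  r_corr = 22.19 + 164 = 186.2 μm/a
186 μm/a falls in (80, 200] for carbon steel → category C5

C5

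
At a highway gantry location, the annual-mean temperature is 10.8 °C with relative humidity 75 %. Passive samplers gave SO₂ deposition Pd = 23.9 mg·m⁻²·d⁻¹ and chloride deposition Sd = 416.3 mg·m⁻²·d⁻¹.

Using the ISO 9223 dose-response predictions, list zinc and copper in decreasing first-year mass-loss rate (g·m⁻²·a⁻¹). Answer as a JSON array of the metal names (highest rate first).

zinc: T>10 °C ⇒ hinge -0.071·(10.8−10) = -0.0568
  sulphur-dioxide contribution → 1.551 μm/a
  chloride contribution → 2.485 μm/a
  ⇒ r_corr(zinc) = 4.037 μm/a
  mass loss = 4.037 μm/a × 7.14 g/cm³ = 28.82 g·m⁻²·a⁻¹
copper: temperature factor f = -0.080·(0.8) = -0.0640
  sulphur-dioxide contribution → 0.9476 μm/a
  chloride contribution → 1.319 μm/a
  total first-year rate 2.267 μm/a
  mass loss = 2.267 μm/a × 8.96 g/cm³ = 20.31 g·m⁻²·a⁻¹
Ordering by g·m⁻²·a⁻¹: zinc (28.8) > copper (20.3)

["zinc", "copper"]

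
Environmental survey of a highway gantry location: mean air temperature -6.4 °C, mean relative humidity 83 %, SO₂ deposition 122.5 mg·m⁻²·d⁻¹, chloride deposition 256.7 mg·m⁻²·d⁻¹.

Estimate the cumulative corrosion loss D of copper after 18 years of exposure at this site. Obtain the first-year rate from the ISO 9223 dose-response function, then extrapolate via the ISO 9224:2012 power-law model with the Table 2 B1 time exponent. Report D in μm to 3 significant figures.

copper: f(T) = +0.126·(T−10) [T≤10 °C] = -2.0664
  SO₂ term: 0.0053·122.5^0.26·exp(0.059·83-2.0664) = 0.3137
  Sd branch = 0.01025·Sd^0.27·e^(0.036·RH+0.049·T) = 0.6649 μm/a
  r_corr = 0.3137 + 0.6649 = 0.9786 μm/a
ISO 9224: D(t) = r_corr · t^b with b = 0.667 (copper, B1)
  D(18) = 0.9786 × 18^0.667 = 0.9786 × 6.875 = 6.728 μm

D(18) = 6.73 μm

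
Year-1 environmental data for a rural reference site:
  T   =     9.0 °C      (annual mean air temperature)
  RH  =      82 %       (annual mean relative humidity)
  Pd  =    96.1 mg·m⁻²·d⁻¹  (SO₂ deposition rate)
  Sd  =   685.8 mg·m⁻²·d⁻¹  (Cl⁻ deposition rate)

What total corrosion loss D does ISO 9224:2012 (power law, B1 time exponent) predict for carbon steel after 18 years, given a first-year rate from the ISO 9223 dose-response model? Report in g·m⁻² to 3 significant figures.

carbon steel: f(T) = +0.150·(T−10) [T≤10 °C] = -0.1500
  sulphur-dioxide contribution → 84.35 μm/a
  chloride contribution → 125.5 μm/a
  total first-year rate 209.8 μm/a
Long-term exponent b (ISO 9224 Table 2, B1) = 0.523
  D(18) = 209.8 × 18^0.523 = 209.8 × 4.534 = 951.4 μm
  Mass loss = 951.4 μm × 7.85 g/cm³ = 7469 g·m⁻²

D(18) = 7.47e+03 g·m⁻²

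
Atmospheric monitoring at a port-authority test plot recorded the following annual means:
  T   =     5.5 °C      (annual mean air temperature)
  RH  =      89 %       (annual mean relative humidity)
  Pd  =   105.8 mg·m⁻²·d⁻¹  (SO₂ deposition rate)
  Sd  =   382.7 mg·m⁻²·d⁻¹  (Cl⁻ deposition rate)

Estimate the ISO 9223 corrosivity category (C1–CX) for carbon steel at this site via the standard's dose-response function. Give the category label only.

carbon steel: f(T) = +0.150·(T−10) [T≤10 °C] = -0.6750
  Pd branch = 1.77·Pd^0.52·e^(0.02·RH+f) = 60.34 μm/a
  Sd branch = 0.102·Sd^0.62·e^(0.033·RH+0.04·T) = 95.73 μm/a
  r_corr = 60.34 + 95.73 = 156.1 μm/a
ISO 9223 Table 2 (carbon steel): 80 < 156 ≤ 200 μm/a ⇒ C5

C5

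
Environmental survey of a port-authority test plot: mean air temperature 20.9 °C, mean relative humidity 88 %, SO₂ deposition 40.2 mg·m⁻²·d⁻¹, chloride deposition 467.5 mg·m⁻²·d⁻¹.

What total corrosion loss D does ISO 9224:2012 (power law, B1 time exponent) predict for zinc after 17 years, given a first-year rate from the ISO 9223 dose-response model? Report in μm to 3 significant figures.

D(17) = 86.9 μm

zinc: temperature factor f = -0.071·(10.9) = -0.7739
  SO₂ term: 0.0129·40.2^0.44·exp(0.046·88-0.7739) = 1.731
  Cl⁻ term: 0.0175·467.5^0.57·exp(0.008·88+0.085·20.9) = 6.952
  sum: 1.731 + 6.952 → r_corr = 8.683 μm/a
Long-term exponent b (ISO 9224 Table 2, B1) = 0.813
  D(17) = 8.683 × 17^0.813 = 8.683 × 10.01 = 86.9 μm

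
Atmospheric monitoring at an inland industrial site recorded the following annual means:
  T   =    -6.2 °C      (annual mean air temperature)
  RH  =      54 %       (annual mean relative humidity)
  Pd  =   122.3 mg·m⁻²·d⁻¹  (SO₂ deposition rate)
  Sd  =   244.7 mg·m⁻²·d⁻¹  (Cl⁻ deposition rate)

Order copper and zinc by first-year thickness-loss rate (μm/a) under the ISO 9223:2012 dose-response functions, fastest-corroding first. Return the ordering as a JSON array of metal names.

copper: temperature factor f = +0.126·(-16.2) = -2.0412
  Pd branch = 0.0053·Pd^0.26·e^(0.059·RH+f) = 0.0581 μm/a
  Cl⁻ term: 0.01025·244.7^0.27·exp(0.036·54+0.049·-6.2) = 0.2333
  r_corr = 0.0581 + 0.2333 = 0.2914 μm/a
zinc: temperature factor f = +0.038·(-16.2) = -0.6156
  SO₂ term: 0.0129·122.3^0.44·exp(0.046·54-0.6156) = 0.6926
  Cl⁻ term: 0.0175·244.7^0.57·exp(0.008·54+0.085·-6.2) = 0.3658
  sum: 0.6926 + 0.3658 → r_corr = 1.058 μm/a
Ordering by μm/a: zinc (1.06) > copper (0.291)

["zinc", "copper"]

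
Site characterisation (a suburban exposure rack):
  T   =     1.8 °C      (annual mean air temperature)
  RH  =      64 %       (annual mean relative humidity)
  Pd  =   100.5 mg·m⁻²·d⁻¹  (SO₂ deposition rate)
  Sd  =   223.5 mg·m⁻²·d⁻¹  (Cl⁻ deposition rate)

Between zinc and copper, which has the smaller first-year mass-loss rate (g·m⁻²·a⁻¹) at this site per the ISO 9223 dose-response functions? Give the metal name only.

copper

zinc: f(T) = +0.038·(T−10) [T≤10 °C] = -0.3116
  SO₂ term: 0.0129·100.5^0.44·exp(0.046·64-0.3116) = 1.364
  Sd branch = 0.0175·Sd^0.57·e^(0.008·RH+0.085·T) = 0.7429 μm/a
  sum: 1.364 + 0.7429 → r_corr = 2.107 μm/a
  mass loss = 2.107 μm/a × 7.14 g/cm³ = 15.04 g·m⁻²·a⁻¹
copper: temperature factor f = +0.126·(-8.2) = -1.0332
  Pd branch = 0.0053·Pd^0.26·e^(0.059·RH+f) = 0.2729 μm/a
  Cl⁻ term: 0.01025·223.5^0.27·exp(0.036·64+0.049·1.8) = 0.483
  sum: 0.2729 + 0.483 → r_corr = 0.7559 μm/a
  mass loss = 0.7559 μm/a × 8.96 g/cm³ = 6.773 g·m⁻²·a⁻¹
Ordering by g·m⁻²·a⁻¹: zinc (15) > copper (6.77)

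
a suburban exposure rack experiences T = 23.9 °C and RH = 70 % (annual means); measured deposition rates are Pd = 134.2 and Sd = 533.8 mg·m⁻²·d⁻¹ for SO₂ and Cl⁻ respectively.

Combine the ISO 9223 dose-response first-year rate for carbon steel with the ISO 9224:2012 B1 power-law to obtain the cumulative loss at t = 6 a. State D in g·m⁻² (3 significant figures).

carbon steel: T>10 °C ⇒ hinge -0.054·(23.9−10) = -0.7506
  SO₂ term: 1.77·134.2^0.52·exp(0.02·70-0.7506) = 43.29
  Cl⁻ term: 0.102·533.8^0.62·exp(0.033·70+0.04·23.9) = 131.2
  r_corr = 43.29 + 131.2 = 174.5 μm/a
Long-term exponent b (ISO 9224 Table 2, B1) = 0.523
  D(6) = 174.5 × 6^0.523 = 174.5 × 2.553 = 445.4 μm
  Mass loss = 445.4 μm × 7.85 g/cm³ = 3497 g·m⁻²

D(6) = 3.50e+03 g·m⁻²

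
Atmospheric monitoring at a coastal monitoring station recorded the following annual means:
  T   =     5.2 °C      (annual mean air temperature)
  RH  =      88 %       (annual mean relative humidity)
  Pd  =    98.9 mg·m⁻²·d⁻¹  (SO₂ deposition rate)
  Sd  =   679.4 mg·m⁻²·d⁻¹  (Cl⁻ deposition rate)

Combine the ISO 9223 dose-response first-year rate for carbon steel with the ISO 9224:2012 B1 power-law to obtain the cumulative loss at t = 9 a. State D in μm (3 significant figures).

D(9) = 584 μm

carbon steel: T≤10 °C ⇒ hinge +0.150·(5.2−10) = -0.7200
  sulphur-dioxide contribution → 54.59 μm/a
  chloride contribution → 130.6 μm/a
  ⇒ r_corr(carbon steel) = 185.2 μm/a
ISO 9224: D(t) = r_corr · t^b with b = 0.523 (carbon steel, B1)
  D(9) = 185.2 × 9^0.523 = 185.2 × 3.156 = 584.5 μm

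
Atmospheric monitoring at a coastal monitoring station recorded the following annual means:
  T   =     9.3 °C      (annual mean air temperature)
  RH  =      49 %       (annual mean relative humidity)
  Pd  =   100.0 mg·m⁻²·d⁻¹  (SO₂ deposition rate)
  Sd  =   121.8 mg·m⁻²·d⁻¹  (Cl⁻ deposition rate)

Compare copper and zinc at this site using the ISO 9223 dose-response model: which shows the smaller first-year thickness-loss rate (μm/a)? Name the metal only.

copper

copper: T≤10 °C ⇒ hinge +0.126·(9.3−10) = -0.0882
  SO₂ term: 0.0053·100.0^0.26·exp(0.059·49-0.0882) = 0.2894
  Sd branch = 0.01025·Sd^0.27·e^(0.036·RH+0.049·T) = 0.345 μm/a
  r_corr = 0.2894 + 0.345 = 0.6344 μm/a
zinc: temperature factor f = +0.038·(-0.7) = -0.0266
  SO₂ term: 0.0129·100.0^0.44·exp(0.046·49-0.0266) = 0.9077
  Cl⁻ term: 0.0175·121.8^0.57·exp(0.008·49+0.085·9.3) = 0.8819
  sum: 0.9077 + 0.8819 → r_corr = 1.79 μm/a
Ordering by μm/a: zinc (1.79) > copper (0.634)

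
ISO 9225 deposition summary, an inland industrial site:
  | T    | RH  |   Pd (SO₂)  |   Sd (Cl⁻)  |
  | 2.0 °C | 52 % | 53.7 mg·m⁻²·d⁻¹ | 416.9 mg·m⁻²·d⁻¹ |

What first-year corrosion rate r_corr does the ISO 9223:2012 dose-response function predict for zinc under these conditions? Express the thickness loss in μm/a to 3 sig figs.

zinc: temperature factor f = +0.038·(-8.0) = -0.3040
  sulphur-dioxide contribution → 0.6006 μm/a
  chloride contribution → 0.9794 μm/a
  total first-year rate 1.58 μm/a

r_corr = 1.58 μm/a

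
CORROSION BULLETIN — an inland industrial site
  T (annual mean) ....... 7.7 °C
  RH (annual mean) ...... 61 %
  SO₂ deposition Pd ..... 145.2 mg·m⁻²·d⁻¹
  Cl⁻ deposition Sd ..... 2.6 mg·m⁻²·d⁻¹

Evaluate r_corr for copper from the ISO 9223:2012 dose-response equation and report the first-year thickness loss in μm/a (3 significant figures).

copper: T≤10 °C ⇒ hinge +0.126·(7.7−10) = -0.2898
  SO₂ term: 0.0053·145.2^0.26·exp(0.059·61-0.2898) = 0.5291
  Sd branch = 0.01025·Sd^0.27·e^(0.036·RH+0.049·T) = 0.1739 μm/a
  sum: 0.5291 + 0.1739 → r_corr = 0.703 μm/a

r_corr = 0.703 μm/a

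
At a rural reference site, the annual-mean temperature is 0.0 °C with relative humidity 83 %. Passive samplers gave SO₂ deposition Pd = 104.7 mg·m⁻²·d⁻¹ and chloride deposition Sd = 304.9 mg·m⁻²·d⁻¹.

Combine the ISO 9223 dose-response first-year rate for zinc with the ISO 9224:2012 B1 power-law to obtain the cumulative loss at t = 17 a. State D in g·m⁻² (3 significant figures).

D(17) = 285 g·m⁻²

zinc: temperature factor f = +0.038·(-10.0) = -0.3800
  SO₂ term: 0.0129·104.7^0.44·exp(0.046·83-0.3800) = 3.108
  Sd branch = 0.0175·Sd^0.57·e^(0.008·RH+0.085·T) = 0.8859 μm/a
  r_corr = 3.108 + 0.8859 = 3.994 μm/a
ISO 9224: D(t) = r_corr · t^b with b = 0.813 (zinc, B1)
  D(17) = 3.994 × 17^0.813 = 3.994 × 10.01 = 39.97 μm
  Mass loss = 39.97 μm × 7.14 g/cm³ = 285.4 g·m⁻²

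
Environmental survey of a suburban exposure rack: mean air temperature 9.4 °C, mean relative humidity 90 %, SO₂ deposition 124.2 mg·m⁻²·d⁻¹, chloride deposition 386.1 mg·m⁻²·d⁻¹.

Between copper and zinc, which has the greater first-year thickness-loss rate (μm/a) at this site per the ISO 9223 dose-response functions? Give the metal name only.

zinc

copper: temperature factor f = +0.126·(-0.6) = -0.0756
  SO₂ term: 0.0053·124.2^0.26·exp(0.059·90-0.0756) = 3.484
  Sd branch = 0.01025·Sd^0.27·e^(0.036·RH+0.049·T) = 2.071 μm/a
  sum: 3.484 + 2.071 → r_corr = 5.555 μm/a
zinc: temperature factor f = +0.038·(-0.6) = -0.0228
  SO₂ term: 0.0129·124.2^0.44·exp(0.046·90-0.0228) = 6.608
  Cl⁻ term: 0.0175·386.1^0.57·exp(0.008·90+0.085·9.4) = 2.383
  r_corr = 6.608 + 2.383 = 8.991 μm/a
Ordering by μm/a: zinc (8.99) > copper (5.56)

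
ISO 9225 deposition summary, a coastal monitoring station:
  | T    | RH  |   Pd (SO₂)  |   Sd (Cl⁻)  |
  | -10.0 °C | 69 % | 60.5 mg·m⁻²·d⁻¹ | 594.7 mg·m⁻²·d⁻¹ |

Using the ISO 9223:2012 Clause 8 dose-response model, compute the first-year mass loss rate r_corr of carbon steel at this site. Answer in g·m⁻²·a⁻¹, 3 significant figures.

carbon steel: temperature factor f = +0.150·(-20.0) = -3.0000
  sulphur-dioxide contribution → 2.958 μm/a
  chloride contribution → 34.98 μm/a
  ⇒ r_corr(carbon steel) = 37.94 μm/a
Convert to mass loss: 37.94 μm/a × 7.85 g/cm³ = 297.8 g·m⁻²·a⁻¹

r_corr = 298 g·m⁻²·a⁻¹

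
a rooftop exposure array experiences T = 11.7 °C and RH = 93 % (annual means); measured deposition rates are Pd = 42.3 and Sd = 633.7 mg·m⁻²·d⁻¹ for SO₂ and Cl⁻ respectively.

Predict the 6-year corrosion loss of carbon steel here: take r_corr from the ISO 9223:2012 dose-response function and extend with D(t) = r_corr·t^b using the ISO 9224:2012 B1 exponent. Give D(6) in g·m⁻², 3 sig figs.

D(6) = 5.29e+03 g·m⁻²

carbon steel: temperature factor f = -0.054·(1.7) = -0.0918
  Pd branch = 1.77·Pd^0.52·e^(0.02·RH+f) = 72.71 μm/a
  Cl⁻ term: 0.102·633.7^0.62·exp(0.033·93+0.04·11.7) = 191.4
  r_corr = 72.71 + 191.4 = 264.1 μm/a
Long-term exponent b (ISO 9224 Table 2, B1) = 0.523
  D(6) = 264.1 × 6^0.523 = 264.1 × 2.553 = 674.1 μm
  Mass loss = 674.1 μm × 7.85 g/cm³ = 5291 g·m⁻²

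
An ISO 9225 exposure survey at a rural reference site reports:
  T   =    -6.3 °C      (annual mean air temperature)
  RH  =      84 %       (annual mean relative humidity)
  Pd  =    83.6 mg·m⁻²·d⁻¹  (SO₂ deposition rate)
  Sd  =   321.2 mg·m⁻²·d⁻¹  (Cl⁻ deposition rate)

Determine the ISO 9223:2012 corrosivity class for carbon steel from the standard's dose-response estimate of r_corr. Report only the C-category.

carbon steel: T≤10 °C ⇒ hinge +0.150·(-6.3−10) = -2.4450
  sulphur-dioxide contribution → 8.228 μm/a
  chloride contribution → 45.42 μm/a
  total first-year rate 53.65 μm/a
ISO 9223 Table 2 (carbon steel): 50 < 53.6 ≤ 80 μm/a ⇒ C4

C4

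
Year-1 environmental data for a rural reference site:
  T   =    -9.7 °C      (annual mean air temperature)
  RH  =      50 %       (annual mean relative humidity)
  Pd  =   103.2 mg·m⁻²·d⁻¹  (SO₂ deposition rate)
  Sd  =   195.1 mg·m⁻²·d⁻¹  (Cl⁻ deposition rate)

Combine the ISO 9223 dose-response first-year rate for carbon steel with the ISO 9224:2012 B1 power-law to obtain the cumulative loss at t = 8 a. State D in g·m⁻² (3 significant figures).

D(8) = 286 g·m⁻²

carbon steel: T≤10 °C ⇒ hinge +0.150·(-9.7−10) = -2.9550
  SO₂ term: 1.77·103.2^0.52·exp(0.02·50-2.9550) = 2.793
  Cl⁻ term: 0.102·195.1^0.62·exp(0.033·50+0.04·-9.7) = 9.476
  sum: 2.793 + 9.476 → r_corr = 12.27 μm/a
Long-term exponent b (ISO 9224 Table 2, B1) = 0.523
  D(8) = 12.27 × 8^0.523 = 12.27 × 2.967 = 36.4 μm
  Mass loss = 36.4 μm × 7.85 g/cm³ = 285.8 g·m⁻²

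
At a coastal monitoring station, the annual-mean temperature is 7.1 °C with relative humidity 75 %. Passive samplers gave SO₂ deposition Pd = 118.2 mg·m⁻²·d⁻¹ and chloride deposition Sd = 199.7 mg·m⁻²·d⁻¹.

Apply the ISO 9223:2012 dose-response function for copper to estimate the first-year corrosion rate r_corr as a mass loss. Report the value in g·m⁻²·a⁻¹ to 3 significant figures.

copper: T≤10 °C ⇒ hinge +0.126·(7.1−10) = -0.3654
  sulphur-dioxide contribution → 1.062 μm/a
  chloride contribution → 0.9026 μm/a
  total first-year rate 1.965 μm/a
Convert to mass loss: 1.965 μm/a × 8.96 g/cm³ = 17.61 g·m⁻²·a⁻¹

r_corr = 17.6 g·m⁻²·a⁻¹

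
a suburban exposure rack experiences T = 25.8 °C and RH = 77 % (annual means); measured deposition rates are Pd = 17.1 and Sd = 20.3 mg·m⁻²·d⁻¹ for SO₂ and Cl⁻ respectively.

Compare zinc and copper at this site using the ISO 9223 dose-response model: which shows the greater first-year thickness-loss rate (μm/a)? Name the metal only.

zinc: f(T) = -0.071·(T−10) [T>10 °C] = -1.1218
  sulphur-dioxide contribution → 0.506 μm/a
  chloride contribution → 1.615 μm/a
  ⇒ r_corr(zinc) = 2.121 μm/a
copper: f(T) = -0.080·(T−10) [T>10 °C] = -1.2640
  sulphur-dioxide contribution → 0.2944 μm/a
  chloride contribution → 1.308 μm/a
  ⇒ r_corr(copper) = 1.602 μm/a
Ordering by μm/a: zinc (2.12) > copper (1.6)

zinc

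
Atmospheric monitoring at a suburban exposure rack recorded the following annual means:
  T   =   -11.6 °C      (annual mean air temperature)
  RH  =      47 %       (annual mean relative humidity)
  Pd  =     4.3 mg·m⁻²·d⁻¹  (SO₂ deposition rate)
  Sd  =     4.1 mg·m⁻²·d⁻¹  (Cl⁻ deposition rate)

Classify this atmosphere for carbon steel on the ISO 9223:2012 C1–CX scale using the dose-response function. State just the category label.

C1

carbon steel: f(T) = +0.150·(T−10) [T≤10 °C] = -3.2400
  Pd branch = 1.77·Pd^0.52·e^(0.02·RH+f) = 0.3789 μm/a
  Cl⁻ term: 0.102·4.1^0.62·exp(0.033·47+0.04·-11.6) = 0.7254
  r_corr = 0.3789 + 0.7254 = 1.104 μm/a
ISO 9223 Table 2 (carbon steel): 0 < 1.1 ≤ 1.3 μm/a ⇒ C1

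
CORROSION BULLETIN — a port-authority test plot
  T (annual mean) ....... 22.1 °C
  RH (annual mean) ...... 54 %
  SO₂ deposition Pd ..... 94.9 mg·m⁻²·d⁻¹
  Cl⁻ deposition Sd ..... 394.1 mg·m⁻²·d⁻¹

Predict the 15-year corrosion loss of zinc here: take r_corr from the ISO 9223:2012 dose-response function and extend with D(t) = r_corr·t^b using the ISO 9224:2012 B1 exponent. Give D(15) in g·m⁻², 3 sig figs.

zinc: T>10 °C ⇒ hinge -0.071·(22.1−10) = -0.8591
  SO₂ term: 0.0129·94.9^0.44·exp(0.046·54-0.8591) = 0.4856
  Cl⁻ term: 0.0175·394.1^0.57·exp(0.008·54+0.085·22.1) = 5.321
  r_corr = 0.4856 + 5.321 = 5.806 μm/a
ISO 9224: D(t) = r_corr · t^b with b = 0.813 (zinc, B1)
  D(15) = 5.806 × 15^0.813 = 5.806 × 9.04 = 52.49 μm
  Mass loss = 52.49 μm × 7.14 g/cm³ = 374.8 g·m⁻²

D(15) = 375 g·m⁻²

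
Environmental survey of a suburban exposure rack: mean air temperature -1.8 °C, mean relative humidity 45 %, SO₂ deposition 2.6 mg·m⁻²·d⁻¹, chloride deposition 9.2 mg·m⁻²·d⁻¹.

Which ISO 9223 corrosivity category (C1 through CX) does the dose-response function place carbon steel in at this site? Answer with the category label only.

C2

carbon steel: f(T) = +0.150·(T−10) [T≤10 °C] = -1.7700
  Pd branch = 1.77·Pd^0.52·e^(0.02·RH+f) = 1.219 μm/a
  Cl⁻ term: 0.102·9.2^0.62·exp(0.033·45+0.04·-1.8) = 1.659
  sum: 1.219 + 1.659 → r_corr = 2.878 μm/a
2.88 μm/a falls in (1.3, 25] for carbon steel → category C2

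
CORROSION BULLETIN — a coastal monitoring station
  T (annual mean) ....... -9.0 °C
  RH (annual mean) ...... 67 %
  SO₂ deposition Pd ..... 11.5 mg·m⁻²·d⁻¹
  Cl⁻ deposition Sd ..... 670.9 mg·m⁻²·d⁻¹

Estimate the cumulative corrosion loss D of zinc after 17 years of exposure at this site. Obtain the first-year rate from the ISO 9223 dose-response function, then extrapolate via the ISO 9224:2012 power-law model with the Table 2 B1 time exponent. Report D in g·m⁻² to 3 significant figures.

D(17) = 69.2 g·m⁻²

zinc: temperature factor f = +0.038·(-19.0) = -0.7220
  Pd branch = 0.0129·Pd^0.44·e^(0.046·RH+f) = 0.4002 μm/a
  Cl⁻ term: 0.0175·670.9^0.57·exp(0.008·67+0.085·-9.0) = 0.5686
  r_corr = 0.4002 + 0.5686 = 0.9687 μm/a
Power-law: D(17) = r_corr · 17^0.813
  D(17) = 0.9687 × 17^0.813 = 0.9687 × 10.01 = 9.695 μm
  Mass loss = 9.695 μm × 7.14 g/cm³ = 69.22 g·m⁻²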